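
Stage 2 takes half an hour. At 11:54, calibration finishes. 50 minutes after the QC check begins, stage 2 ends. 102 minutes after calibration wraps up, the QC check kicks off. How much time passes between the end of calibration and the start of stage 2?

122 minutes

The QC check starts at 11:54 + 102 min = 13:36.
Stage 2 ends at 13:36 + 50 min = 14:26.
Stage 2 starts at 14:26 − 30 min = 13:56.
From 11:54 to 13:56 is 122 minutes.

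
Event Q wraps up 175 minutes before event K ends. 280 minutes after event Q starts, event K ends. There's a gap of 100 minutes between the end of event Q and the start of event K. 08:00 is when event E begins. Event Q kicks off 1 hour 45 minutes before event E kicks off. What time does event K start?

Event Q starts at 08:00 − 105 min = 06:15.
Event K ends at 06:15 + 280 min = 10:55.
Event Q ends at 10:55 − 175 min = 08:00.
Event K starts at 08:00 + 100 min = 09:40.

09:40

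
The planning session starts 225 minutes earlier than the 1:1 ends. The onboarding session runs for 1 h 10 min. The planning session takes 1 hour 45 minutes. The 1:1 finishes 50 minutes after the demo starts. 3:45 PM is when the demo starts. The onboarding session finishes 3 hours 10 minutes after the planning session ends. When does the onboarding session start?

4:35 PM

The 1:1 ends at 3:45 PM + 50 min = 4:35 PM.
The planning session starts at 4:35 PM − 225 min = 12:50 PM.
The planning session ends at 12:50 PM + 105 min = 2:35 PM.
The onboarding session ends at 2:35 PM + 190 min = 5:45 PM.
The onboarding session starts at 5:45 PM − 70 min = 4:35 PM.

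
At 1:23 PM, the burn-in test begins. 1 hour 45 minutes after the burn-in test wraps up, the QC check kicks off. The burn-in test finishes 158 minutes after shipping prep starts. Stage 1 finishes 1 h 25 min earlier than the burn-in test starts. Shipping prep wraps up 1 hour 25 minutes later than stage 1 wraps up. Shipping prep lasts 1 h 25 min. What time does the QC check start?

4:21 PM

Stage 1 ends at 1:23 PM − 85 min = 11:58 AM.
Shipping prep ends at 11:58 AM + 85 min = 1:23 PM.
Shipping prep starts at 1:23 PM − 85 min = 11:58 AM.
The burn-in test ends at 11:58 AM + 158 min = 2:36 PM.
The QC check starts at 2:36 PM + 105 min = 4:21 PM.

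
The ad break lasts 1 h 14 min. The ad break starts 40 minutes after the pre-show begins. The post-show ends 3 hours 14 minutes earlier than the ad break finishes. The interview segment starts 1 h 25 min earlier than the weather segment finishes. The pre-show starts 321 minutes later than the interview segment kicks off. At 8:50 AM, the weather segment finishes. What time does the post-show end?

11:26 AM

The interview segment starts at 8:50 AM − 85 min = 7:25 AM.
The pre-show starts at 7:25 AM + 321 min = 12:46 PM.
The ad break starts at 12:46 PM + 40 min = 1:26 PM.
The ad break ends at 1:26 PM + 74 min = 2:40 PM.
The post-show ends at 2:40 PM − 194 min = 11:26 AM.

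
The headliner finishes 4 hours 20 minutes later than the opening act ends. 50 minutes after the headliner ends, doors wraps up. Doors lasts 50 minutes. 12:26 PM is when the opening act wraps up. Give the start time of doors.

The headliner ends at 12:26 PM + 260 min = 4:46 PM.
Doors ends at 4:46 PM + 50 min = 5:36 PM.
Doors starts at 5:36 PM − 50 min = 4:46 PM.

4:46 PM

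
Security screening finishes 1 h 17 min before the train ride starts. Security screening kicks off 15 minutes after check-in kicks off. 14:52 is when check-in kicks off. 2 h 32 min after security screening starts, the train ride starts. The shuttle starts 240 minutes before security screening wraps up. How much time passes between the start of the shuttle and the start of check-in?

Security screening starts at 14:52 + 15 min = 15:07.
The train ride starts at 15:07 + 152 min = 17:39.
Security screening ends at 17:39 − 77 min = 16:22.
The shuttle starts at 16:22 − 240 min = 12:22.
From 12:22 to 14:52 is 150 minutes.

150 minutes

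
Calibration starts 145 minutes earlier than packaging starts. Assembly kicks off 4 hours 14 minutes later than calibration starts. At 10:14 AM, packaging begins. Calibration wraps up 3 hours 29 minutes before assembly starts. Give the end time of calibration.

8:34 AM

Calibration starts at 10:14 AM − 145 min = 7:49 AM.
Assembly starts at 7:49 AM + 254 min = 12:03 PM.
Calibration ends at 12:03 PM − 209 min = 8:34 AM.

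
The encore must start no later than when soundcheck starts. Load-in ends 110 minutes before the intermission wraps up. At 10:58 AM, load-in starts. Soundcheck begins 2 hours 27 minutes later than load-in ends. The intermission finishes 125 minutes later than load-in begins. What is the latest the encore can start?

1:40 PM

The intermission ends at 10:58 AM + 125 min = 1:03 PM.
Load-in ends at 1:03 PM − 110 min = 11:13 AM.
Soundcheck starts at 11:13 AM + 147 min = 1:40 PM.
The encore is bounded by soundcheck, so the latest it can start is 1:40 PM.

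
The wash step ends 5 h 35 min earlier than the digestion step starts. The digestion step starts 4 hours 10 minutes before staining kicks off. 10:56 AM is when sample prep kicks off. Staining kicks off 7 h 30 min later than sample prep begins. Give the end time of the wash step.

Staining starts at 10:56 AM + 450 min = 6:26 PM.
The digestion step starts at 6:26 PM − 250 min = 2:16 PM.
The wash step ends at 2:16 PM − 335 min = 8:41 AM.

8:41 AM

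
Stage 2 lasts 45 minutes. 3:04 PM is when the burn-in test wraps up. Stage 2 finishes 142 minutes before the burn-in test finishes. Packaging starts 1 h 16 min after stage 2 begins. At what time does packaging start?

1:13 PM

Stage 2 ends at 3:04 PM − 142 min = 12:42 PM.
Stage 2 starts at 12:42 PM − 45 min = 11:57 AM.
Packaging starts at 11:57 AM + 76 min = 1:13 PM.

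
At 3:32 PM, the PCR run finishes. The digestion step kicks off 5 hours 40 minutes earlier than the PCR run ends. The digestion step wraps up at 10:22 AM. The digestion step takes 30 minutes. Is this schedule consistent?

Yes

The digestion step starts at 3:32 PM − 340 min = 9:52 AM.
The digestion step ends at 9:52 AM + 30 min = 10:22 AM.
That matches the stated 10:22 AM, so the schedule is consistent.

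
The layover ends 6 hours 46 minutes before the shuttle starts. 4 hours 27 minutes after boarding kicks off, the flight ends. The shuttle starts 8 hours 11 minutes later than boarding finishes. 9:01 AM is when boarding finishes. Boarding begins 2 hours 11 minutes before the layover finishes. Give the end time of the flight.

12:42 PM

The shuttle starts at 9:01 AM + 491 min = 5:12 PM.
The layover ends at 5:12 PM − 406 min = 10:26 AM.
Boarding starts at 10:26 AM − 131 min = 8:15 AM.
The flight ends at 8:15 AM + 267 min = 12:42 PM.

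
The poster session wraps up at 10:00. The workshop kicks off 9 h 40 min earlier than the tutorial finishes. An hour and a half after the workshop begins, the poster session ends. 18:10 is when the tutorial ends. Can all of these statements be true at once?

Yes

The workshop starts at 18:10 − 580 min = 08:30.
The poster session ends at 08:30 + 90 min = 10:00.
That matches the stated 10:00, so the schedule is consistent.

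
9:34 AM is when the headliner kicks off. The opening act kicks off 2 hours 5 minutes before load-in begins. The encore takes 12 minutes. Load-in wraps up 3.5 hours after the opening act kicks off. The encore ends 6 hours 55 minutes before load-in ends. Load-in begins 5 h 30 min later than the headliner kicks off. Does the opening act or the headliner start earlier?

the headliner

Load-in starts at 9:34 AM + 330 min = 3:04 PM.
The opening act starts at 3:04 PM − 125 min = 12:59 PM.
The opening act starts at 12:59 PM and the headliner starts at 9:34 AM, so the headliner is first.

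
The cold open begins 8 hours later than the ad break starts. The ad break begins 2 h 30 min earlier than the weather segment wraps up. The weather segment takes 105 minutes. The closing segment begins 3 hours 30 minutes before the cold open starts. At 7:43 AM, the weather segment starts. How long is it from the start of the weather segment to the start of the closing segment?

3 hours 45 minutes

The weather segment ends at 7:43 AM + 105 min = 9:28 AM.
The ad break starts at 9:28 AM − 150 min = 6:58 AM.
The cold open starts at 6:58 AM + 480 min = 2:58 PM.
The closing segment starts at 2:58 PM − 210 min = 11:28 AM.
From 7:43 AM to 11:28 AM is 3 hours 45 minutes.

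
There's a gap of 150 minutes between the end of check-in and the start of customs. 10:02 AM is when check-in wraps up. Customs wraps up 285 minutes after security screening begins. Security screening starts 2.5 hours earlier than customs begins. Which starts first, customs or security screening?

Customs starts at 10:02 AM + 150 min = 12:32 PM.
Security screening starts at 12:32 PM − 150 min = 10:02 AM.
Customs starts at 12:32 PM and security screening starts at 10:02 AM, so security screening is first.

security screening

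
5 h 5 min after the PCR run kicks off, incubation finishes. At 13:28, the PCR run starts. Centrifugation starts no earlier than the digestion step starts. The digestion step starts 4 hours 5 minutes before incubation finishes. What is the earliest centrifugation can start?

14:28

Incubation ends at 13:28 + 305 min = 18:33.
The digestion step starts at 18:33 − 245 min = 14:28.
Centrifugation is bounded by the digestion step, so the earliest it can start is 14:28.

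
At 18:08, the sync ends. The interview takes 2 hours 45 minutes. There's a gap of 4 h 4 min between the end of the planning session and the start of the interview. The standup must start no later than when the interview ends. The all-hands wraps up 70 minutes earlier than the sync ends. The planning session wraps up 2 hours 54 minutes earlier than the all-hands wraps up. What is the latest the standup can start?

20:53

The all-hands ends at 18:08 − 70 min = 16:58.
The planning session ends at 16:58 − 174 min = 14:04.
The interview starts at 14:04 + 244 min = 18:08.
The interview ends at 18:08 + 165 min = 20:53.
The standup is bounded by the interview, so the latest it can start is 20:53.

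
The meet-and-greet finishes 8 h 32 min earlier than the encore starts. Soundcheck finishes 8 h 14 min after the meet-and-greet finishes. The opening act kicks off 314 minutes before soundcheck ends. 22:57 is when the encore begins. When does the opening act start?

The meet-and-greet ends at 22:57 − 512 min = 14:25.
Soundcheck ends at 14:25 + 494 min = 22:39.
The opening act starts at 22:39 − 314 min = 17:25.

17:25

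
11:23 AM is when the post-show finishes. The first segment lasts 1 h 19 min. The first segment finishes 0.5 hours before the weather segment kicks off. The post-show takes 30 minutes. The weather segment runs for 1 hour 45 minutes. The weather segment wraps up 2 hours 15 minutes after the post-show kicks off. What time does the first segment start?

9:34 AM

The post-show starts at 11:23 AM − 30 min = 10:53 AM.
The weather segment ends at 10:53 AM + 135 min = 1:08 PM.
The weather segment starts at 1:08 PM − 105 min = 11:23 AM.
The first segment ends at 11:23 AM − 30 min = 10:53 AM.
The first segment starts at 10:53 AM − 79 min = 9:34 AM.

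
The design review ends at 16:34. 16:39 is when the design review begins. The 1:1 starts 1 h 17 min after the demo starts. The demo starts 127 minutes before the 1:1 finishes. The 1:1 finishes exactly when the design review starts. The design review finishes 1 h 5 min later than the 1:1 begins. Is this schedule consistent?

The 1:1 ends at 16:39.
The demo starts at 16:39 − 127 min = 14:32.
The 1:1 starts at 14:32 + 77 min = 15:49.
The design review ends at 15:49 + 65 min = 16:54.
But the design review is also said to end at 16:34 — a 20-minute conflict.

No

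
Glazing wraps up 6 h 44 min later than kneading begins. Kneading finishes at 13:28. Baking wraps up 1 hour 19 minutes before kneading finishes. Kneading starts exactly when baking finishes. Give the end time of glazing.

Baking ends at 13:28 − 79 min = 12:09.
So kneading starts at 12:09.
Glazing ends at 12:09 + 404 min = 18:53.

18:53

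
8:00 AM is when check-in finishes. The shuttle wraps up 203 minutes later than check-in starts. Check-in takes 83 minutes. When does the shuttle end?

10:00 AM

Check-in starts at 8:00 AM − 83 min = 6:37 AM.
The shuttle ends at 6:37 AM + 203 min = 10:00 AM.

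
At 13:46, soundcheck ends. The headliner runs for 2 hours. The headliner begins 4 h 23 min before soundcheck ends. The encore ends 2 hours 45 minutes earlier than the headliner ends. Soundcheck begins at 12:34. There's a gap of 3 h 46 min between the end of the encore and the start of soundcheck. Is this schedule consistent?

No

The headliner starts at 13:46 − 263 min = 09:23.
The headliner ends at 09:23 + 120 min = 11:23.
The encore ends at 11:23 − 165 min = 08:38.
Soundcheck starts at 08:38 + 226 min = 12:24.
But soundcheck is also said to start at 12:34 — a 10-minute conflict.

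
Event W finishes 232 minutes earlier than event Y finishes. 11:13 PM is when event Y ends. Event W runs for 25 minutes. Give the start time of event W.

Event W ends at 11:13 PM − 232 min = 7:21 PM.
Event W starts at 7:21 PM − 25 min = 6:56 PM.

6:56 PM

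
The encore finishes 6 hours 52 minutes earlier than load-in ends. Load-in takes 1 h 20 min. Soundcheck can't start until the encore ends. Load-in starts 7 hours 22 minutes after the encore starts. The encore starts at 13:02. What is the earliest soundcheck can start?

Load-in starts at 13:02 + 442 min = 20:24.
Load-in ends at 20:24 + 80 min = 21:44.
The encore ends at 21:44 − 412 min = 14:52.
Soundcheck is bounded by the encore, so the earliest it can start is 14:52.

14:52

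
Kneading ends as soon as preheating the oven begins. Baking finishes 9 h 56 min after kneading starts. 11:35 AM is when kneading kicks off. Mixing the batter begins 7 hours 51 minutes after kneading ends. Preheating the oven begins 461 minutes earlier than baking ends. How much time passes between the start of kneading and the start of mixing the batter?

Baking ends at 11:35 AM + 596 min = 9:31 PM.
Preheating the oven starts at 9:31 PM − 461 min = 1:50 PM.
So kneading ends at 1:50 PM.
Mixing the batter starts at 1:50 PM + 471 min = 9:41 PM.
From 11:35 AM to 9:41 PM is 10 h 6 min.

10 h 6 min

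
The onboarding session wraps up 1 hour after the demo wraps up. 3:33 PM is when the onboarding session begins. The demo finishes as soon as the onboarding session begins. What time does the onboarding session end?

4:33 PM

The demo ends at 3:33 PM.
The onboarding session ends at 3:33 PM + 60 min = 4:33 PM.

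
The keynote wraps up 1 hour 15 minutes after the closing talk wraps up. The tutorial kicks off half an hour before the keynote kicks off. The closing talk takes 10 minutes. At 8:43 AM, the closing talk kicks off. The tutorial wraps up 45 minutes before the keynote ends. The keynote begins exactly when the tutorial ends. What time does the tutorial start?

8:53 AM

The closing talk ends at 8:43 AM + 10 min = 8:53 AM.
The keynote ends at 8:53 AM + 75 min = 10:08 AM.
The tutorial ends at 10:08 AM − 45 min = 9:23 AM.
So the keynote starts at 9:23 AM.
The tutorial starts at 9:23 AM − 30 min = 8:53 AM.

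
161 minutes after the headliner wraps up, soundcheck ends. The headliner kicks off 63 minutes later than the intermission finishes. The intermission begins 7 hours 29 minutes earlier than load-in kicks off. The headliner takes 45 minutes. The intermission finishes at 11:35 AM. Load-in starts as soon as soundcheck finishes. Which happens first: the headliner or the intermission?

the intermission

The headliner starts at 11:35 AM + 63 min = 12:38 PM.
The headliner ends at 12:38 PM + 45 min = 1:23 PM.
Soundcheck ends at 1:23 PM + 161 min = 4:04 PM.
So load-in starts at 4:04 PM.
The intermission starts at 4:04 PM − 449 min = 8:35 AM.
The headliner starts at 12:38 PM and the intermission starts at 8:35 AM, so the intermission is first.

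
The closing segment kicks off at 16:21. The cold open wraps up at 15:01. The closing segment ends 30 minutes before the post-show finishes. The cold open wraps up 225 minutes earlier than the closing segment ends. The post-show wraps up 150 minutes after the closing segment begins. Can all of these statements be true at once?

No

The post-show ends at 16:21 + 150 min = 18:51.
The closing segment ends at 18:51 − 30 min = 18:21.
The cold open ends at 18:21 − 225 min = 14:36.
But the cold open is also said to end at 15:01 — a 25-minute conflict.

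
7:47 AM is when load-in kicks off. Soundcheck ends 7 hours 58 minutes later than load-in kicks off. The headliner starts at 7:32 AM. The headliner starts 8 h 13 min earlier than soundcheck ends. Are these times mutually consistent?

Yes

Soundcheck ends at 7:47 AM + 478 min = 3:45 PM.
The headliner starts at 3:45 PM − 493 min = 7:32 AM.
That matches the stated 7:32 AM, so the schedule is consistent.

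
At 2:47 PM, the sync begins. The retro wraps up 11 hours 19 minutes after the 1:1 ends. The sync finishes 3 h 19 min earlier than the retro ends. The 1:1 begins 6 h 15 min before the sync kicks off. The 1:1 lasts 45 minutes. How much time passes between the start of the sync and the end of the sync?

2.5 hours

The 1:1 starts at 2:47 PM − 375 min = 8:32 AM.
The 1:1 ends at 8:32 AM + 45 min = 9:17 AM.
The retro ends at 9:17 AM + 679 min = 8:36 PM.
The sync ends at 8:36 PM − 199 min = 5:17 PM.
From 2:47 PM to 5:17 PM is 2.5 hours.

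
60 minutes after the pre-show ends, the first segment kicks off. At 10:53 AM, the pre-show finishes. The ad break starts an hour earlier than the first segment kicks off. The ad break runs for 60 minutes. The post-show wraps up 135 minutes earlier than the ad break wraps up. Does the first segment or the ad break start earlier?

The first segment starts at 10:53 AM + 60 min = 11:53 AM.
The ad break starts at 11:53 AM − 60 min = 10:53 AM.
The first segment starts at 11:53 AM and the ad break starts at 10:53 AM, so the ad break is first.

the ad break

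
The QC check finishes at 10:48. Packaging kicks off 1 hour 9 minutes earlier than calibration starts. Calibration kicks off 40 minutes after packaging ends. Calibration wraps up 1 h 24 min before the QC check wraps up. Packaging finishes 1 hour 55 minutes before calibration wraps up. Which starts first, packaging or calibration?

Calibration ends at 10:48 − 84 min = 09:24.
Packaging ends at 09:24 − 115 min = 07:29.
Calibration starts at 07:29 + 40 min = 08:09.
Packaging starts at 08:09 − 69 min = 07:00.
Packaging starts at 07:00 and calibration starts at 08:09, so packaging is first.

packaging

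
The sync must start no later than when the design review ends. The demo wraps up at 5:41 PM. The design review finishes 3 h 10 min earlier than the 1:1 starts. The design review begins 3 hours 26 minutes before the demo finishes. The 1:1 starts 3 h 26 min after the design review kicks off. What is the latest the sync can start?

The design review starts at 5:41 PM − 206 min = 2:15 PM.
The 1:1 starts at 2:15 PM + 206 min = 5:41 PM.
The design review ends at 5:41 PM − 190 min = 2:31 PM.
The sync is bounded by the design review, so the latest it can start is 2:31 PM.

2:31 PM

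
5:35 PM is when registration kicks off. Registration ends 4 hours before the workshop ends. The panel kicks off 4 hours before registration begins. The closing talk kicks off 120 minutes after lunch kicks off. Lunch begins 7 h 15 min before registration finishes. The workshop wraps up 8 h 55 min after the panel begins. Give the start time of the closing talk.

1:15 PM

The panel starts at 5:35 PM − 240 min = 1:35 PM.
The workshop ends at 1:35 PM + 535 min = 10:30 PM.
Registration ends at 10:30 PM − 240 min = 6:30 PM.
Lunch starts at 6:30 PM − 435 min = 11:15 AM.
The closing talk starts at 11:15 AM + 120 min = 1:15 PM.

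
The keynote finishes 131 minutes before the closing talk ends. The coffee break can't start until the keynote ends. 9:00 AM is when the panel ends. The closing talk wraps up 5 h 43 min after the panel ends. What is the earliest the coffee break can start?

12:32 PM

The closing talk ends at 9:00 AM + 343 min = 2:43 PM.
The keynote ends at 2:43 PM − 131 min = 12:32 PM.
The coffee break is bounded by the keynote, so the earliest it can start is 12:32 PM.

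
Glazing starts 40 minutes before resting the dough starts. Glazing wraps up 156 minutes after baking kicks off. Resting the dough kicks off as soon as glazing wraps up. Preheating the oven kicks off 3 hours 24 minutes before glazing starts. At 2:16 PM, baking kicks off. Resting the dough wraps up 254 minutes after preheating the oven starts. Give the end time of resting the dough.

5:02 PM

Glazing ends at 2:16 PM + 156 min = 4:52 PM.
So resting the dough starts at 4:52 PM.
Glazing starts at 4:52 PM − 40 min = 4:12 PM.
Preheating the oven starts at 4:12 PM − 204 min = 12:48 PM.
Resting the dough ends at 12:48 PM + 254 min = 5:02 PM.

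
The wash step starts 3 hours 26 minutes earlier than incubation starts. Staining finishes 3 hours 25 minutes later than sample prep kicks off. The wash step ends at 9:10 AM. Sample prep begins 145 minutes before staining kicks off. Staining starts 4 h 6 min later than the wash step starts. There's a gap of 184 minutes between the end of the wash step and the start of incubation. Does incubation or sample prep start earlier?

Incubation starts at 9:10 AM + 184 min = 12:14 PM.
The wash step starts at 12:14 PM − 206 min = 8:48 AM.
Staining starts at 8:48 AM + 246 min = 12:54 PM.
Sample prep starts at 12:54 PM − 145 min = 10:29 AM.
Incubation starts at 12:14 PM and sample prep starts at 10:29 AM, so sample prep is first.

sample prep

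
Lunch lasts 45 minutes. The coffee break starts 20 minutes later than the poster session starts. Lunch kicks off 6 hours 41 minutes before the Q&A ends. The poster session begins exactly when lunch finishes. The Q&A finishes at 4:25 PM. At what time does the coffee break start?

10:49 AM

Lunch starts at 4:25 PM − 401 min = 9:44 AM.
Lunch ends at 9:44 AM + 45 min = 10:29 AM.
So the poster session starts at 10:29 AM.
The coffee break starts at 10:29 AM + 20 min = 10:49 AM.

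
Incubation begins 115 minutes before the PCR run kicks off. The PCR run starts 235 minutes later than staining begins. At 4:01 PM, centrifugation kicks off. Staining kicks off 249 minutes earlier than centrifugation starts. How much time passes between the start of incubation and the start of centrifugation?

2 h 9 min

Staining starts at 4:01 PM − 249 min = 11:52 AM.
The PCR run starts at 11:52 AM + 235 min = 3:47 PM.
Incubation starts at 3:47 PM − 115 min = 1:52 PM.
From 1:52 PM to 4:01 PM is 2 h 9 min.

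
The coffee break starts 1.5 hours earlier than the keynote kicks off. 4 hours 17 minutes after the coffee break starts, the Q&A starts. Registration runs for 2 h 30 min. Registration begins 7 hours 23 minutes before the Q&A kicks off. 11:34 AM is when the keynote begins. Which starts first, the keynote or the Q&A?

the keynote

The coffee break starts at 11:34 AM − 90 min = 10:04 AM.
The Q&A starts at 10:04 AM + 257 min = 2:21 PM.
The keynote starts at 11:34 AM and the Q&A starts at 2:21 PM, so the keynote is first.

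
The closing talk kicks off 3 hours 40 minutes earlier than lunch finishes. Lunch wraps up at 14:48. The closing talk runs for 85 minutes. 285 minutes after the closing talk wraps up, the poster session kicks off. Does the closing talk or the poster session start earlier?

the closing talk

The closing talk starts at 14:48 − 220 min = 11:08.
The closing talk ends at 11:08 + 85 min = 12:33.
The poster session starts at 12:33 + 285 min = 17:18.
The closing talk starts at 11:08 and the poster session starts at 17:18, so the closing talk is first.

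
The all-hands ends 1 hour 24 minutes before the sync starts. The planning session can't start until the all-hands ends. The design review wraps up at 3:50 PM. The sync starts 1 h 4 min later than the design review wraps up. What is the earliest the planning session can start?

The sync starts at 3:50 PM + 64 min = 4:54 PM.
The all-hands ends at 4:54 PM − 84 min = 3:30 PM.
The planning session is bounded by the all-hands, so the earliest it can start is 3:30 PM.

3:30 PM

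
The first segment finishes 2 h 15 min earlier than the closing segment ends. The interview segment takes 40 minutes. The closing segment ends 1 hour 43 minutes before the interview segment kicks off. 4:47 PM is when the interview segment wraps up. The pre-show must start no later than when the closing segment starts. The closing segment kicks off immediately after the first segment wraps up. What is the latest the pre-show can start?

The interview segment starts at 4:47 PM − 40 min = 4:07 PM.
The closing segment ends at 4:07 PM − 103 min = 2:24 PM.
The first segment ends at 2:24 PM − 135 min = 12:09 PM.
So the closing segment starts at 12:09 PM.
The pre-show is bounded by the closing segment, so the latest it can start is 12:09 PM.

12:09 PM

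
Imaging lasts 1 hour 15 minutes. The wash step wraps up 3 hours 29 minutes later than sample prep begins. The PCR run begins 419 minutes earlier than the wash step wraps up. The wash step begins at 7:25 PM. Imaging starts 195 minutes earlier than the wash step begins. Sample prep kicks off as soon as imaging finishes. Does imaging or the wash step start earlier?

imaging

Imaging starts at 7:25 PM − 195 min = 4:10 PM.
Imaging starts at 4:10 PM and the wash step starts at 7:25 PM, so imaging is first.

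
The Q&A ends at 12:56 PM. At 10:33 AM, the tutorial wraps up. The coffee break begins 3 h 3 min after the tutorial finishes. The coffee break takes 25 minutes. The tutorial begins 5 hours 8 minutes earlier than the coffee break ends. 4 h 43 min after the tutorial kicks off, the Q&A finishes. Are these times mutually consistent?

The coffee break starts at 10:33 AM + 183 min = 1:36 PM.
The coffee break ends at 1:36 PM + 25 min = 2:01 PM.
The tutorial starts at 2:01 PM − 308 min = 8:53 AM.
The Q&A ends at 8:53 AM + 283 min = 1:36 PM.
But the Q&A is also said to end at 12:56 PM — a 40-minute conflict.

No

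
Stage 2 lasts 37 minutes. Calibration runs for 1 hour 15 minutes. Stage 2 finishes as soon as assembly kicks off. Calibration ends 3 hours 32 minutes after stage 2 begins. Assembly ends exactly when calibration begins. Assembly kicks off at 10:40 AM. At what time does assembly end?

Stage 2 ends at 10:40 AM.
Stage 2 starts at 10:40 AM − 37 min = 10:03 AM.
Calibration ends at 10:03 AM + 212 min = 1:35 PM.
Calibration starts at 1:35 PM − 75 min = 12:20 PM.
So assembly ends at 12:20 PM.

12:20 PM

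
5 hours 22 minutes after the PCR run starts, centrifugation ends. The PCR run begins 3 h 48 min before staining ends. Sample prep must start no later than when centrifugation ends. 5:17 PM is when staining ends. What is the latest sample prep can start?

6:51 PM

The PCR run starts at 5:17 PM − 228 min = 1:29 PM.
Centrifugation ends at 1:29 PM + 322 min = 6:51 PM.
Sample prep is bounded by centrifugation, so the latest it can start is 6:51 PM.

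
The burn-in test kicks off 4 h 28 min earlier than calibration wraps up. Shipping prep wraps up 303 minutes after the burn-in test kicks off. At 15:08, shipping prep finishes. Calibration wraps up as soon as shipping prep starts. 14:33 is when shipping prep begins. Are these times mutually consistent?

Yes

Calibration ends at 14:33.
The burn-in test starts at 14:33 − 268 min = 10:05.
Shipping prep ends at 10:05 + 303 min = 15:08.
That matches the stated 15:08, so the schedule is consistent.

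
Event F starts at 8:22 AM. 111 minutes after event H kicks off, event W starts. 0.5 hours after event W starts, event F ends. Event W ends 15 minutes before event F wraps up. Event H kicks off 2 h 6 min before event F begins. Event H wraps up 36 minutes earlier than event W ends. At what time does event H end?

Event H starts at 8:22 AM − 126 min = 6:16 AM.
Event W starts at 6:16 AM + 111 min = 8:07 AM.
Event F ends at 8:07 AM + 30 min = 8:37 AM.
Event W ends at 8:37 AM − 15 min = 8:22 AM.
Event H ends at 8:22 AM − 36 min = 7:46 AM.

7:46 AM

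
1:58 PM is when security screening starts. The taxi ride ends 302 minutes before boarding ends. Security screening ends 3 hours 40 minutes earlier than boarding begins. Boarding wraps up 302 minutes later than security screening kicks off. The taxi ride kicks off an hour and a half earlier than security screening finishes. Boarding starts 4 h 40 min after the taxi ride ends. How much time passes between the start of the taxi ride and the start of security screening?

half an hour

Boarding ends at 1:58 PM + 302 min = 7:00 PM.
The taxi ride ends at 7:00 PM − 302 min = 1:58 PM.
Boarding starts at 1:58 PM + 280 min = 6:38 PM.
Security screening ends at 6:38 PM − 220 min = 2:58 PM.
The taxi ride starts at 2:58 PM − 90 min = 1:28 PM.
From 1:28 PM to 1:58 PM is half an hour.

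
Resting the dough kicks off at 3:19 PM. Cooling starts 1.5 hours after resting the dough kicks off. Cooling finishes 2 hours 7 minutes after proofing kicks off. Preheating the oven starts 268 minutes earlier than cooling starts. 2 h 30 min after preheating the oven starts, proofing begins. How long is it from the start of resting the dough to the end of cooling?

1 hour 39 minutes

Cooling starts at 3:19 PM + 90 min = 4:49 PM.
Preheating the oven starts at 4:49 PM − 268 min = 12:21 PM.
Proofing starts at 12:21 PM + 150 min = 2:51 PM.
Cooling ends at 2:51 PM + 127 min = 4:58 PM.
From 3:19 PM to 4:58 PM is 1 hour 39 minutes.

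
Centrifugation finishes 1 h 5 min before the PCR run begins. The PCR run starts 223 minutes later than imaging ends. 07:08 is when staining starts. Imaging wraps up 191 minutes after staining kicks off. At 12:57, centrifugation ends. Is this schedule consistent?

Yes

Imaging ends at 07:08 + 191 min = 10:19.
The PCR run starts at 10:19 + 223 min = 14:02.
Centrifugation ends at 14:02 − 65 min = 12:57.
That matches the stated 12:57, so the schedule is consistent.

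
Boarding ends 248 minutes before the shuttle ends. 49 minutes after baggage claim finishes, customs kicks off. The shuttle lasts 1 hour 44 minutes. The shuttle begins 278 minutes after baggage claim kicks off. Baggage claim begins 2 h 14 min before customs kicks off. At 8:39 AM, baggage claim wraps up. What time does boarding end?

Customs starts at 8:39 AM + 49 min = 9:28 AM.
Baggage claim starts at 9:28 AM − 134 min = 7:14 AM.
The shuttle starts at 7:14 AM + 278 min = 11:52 AM.
The shuttle ends at 11:52 AM + 104 min = 1:36 PM.
Boarding ends at 1:36 PM − 248 min = 9:28 AM.

9:28 AM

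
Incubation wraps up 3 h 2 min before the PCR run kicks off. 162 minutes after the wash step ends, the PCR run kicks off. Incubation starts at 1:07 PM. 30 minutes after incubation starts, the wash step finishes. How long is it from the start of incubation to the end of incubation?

10 minutes

The wash step ends at 1:07 PM + 30 min = 1:37 PM.
The PCR run starts at 1:37 PM + 162 min = 4:19 PM.
Incubation ends at 4:19 PM − 182 min = 1:17 PM.
From 1:07 PM to 1:17 PM is 10 minutes.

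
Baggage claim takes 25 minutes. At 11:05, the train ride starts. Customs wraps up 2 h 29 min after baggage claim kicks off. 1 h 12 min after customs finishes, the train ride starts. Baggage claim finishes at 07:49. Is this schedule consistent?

Yes

Baggage claim starts at 07:49 − 25 min = 07:24.
Customs ends at 07:24 + 149 min = 09:53.
The train ride starts at 09:53 + 72 min = 11:05.
That matches the stated 11:05, so the schedule is consistent.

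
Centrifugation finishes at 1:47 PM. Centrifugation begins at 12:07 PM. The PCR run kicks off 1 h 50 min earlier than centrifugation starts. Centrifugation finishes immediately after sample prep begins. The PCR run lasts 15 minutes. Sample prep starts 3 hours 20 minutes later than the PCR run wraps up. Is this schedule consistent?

No

The PCR run starts at 12:07 PM − 110 min = 10:17 AM.
The PCR run ends at 10:17 AM + 15 min = 10:32 AM.
Sample prep starts at 10:32 AM + 200 min = 1:52 PM.
So centrifugation ends at 1:52 PM.
But centrifugation is also said to end at 1:47 PM — a 5-minute conflict.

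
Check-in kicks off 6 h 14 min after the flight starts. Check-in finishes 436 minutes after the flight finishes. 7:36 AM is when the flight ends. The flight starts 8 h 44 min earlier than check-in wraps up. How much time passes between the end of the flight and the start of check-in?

Check-in ends at 7:36 AM + 436 min = 2:52 PM.
The flight starts at 2:52 PM − 524 min = 6:08 AM.
Check-in starts at 6:08 AM + 374 min = 12:22 PM.
From 7:36 AM to 12:22 PM is 4 hours 46 minutes.

4 hours 46 minutes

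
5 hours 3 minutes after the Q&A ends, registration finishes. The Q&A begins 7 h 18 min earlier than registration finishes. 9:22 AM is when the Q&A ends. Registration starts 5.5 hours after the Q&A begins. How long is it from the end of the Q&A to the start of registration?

Registration ends at 9:22 AM + 303 min = 2:25 PM.
The Q&A starts at 2:25 PM − 438 min = 7:07 AM.
Registration starts at 7:07 AM + 330 min = 12:37 PM.
From 9:22 AM to 12:37 PM is 3 hours 15 minutes.

3 hours 15 minutes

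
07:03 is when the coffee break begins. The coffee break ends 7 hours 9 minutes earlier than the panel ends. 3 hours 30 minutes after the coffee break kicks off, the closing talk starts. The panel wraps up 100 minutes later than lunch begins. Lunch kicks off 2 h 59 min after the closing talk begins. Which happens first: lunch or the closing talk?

The closing talk starts at 07:03 + 210 min = 10:33.
Lunch starts at 10:33 + 179 min = 13:32.
Lunch starts at 13:32 and the closing talk starts at 10:33, so the closing talk is first.

the closing talk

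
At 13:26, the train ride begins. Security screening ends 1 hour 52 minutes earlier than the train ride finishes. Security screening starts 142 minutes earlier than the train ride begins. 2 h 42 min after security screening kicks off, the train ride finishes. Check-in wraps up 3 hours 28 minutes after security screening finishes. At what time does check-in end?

15:22

Security screening starts at 13:26 − 142 min = 11:04.
The train ride ends at 11:04 + 162 min = 13:46.
Security screening ends at 13:46 − 112 min = 11:54.
Check-in ends at 11:54 + 208 min = 15:22.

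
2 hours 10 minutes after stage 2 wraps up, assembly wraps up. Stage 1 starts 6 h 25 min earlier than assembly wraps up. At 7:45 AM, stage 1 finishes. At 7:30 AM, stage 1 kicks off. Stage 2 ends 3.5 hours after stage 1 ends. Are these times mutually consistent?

No

Stage 2 ends at 7:45 AM + 210 min = 11:15 AM.
Assembly ends at 11:15 AM + 130 min = 1:25 PM.
Stage 1 starts at 1:25 PM − 385 min = 7:00 AM.
But stage 1 is also said to start at 7:30 AM — a 30-minute conflict.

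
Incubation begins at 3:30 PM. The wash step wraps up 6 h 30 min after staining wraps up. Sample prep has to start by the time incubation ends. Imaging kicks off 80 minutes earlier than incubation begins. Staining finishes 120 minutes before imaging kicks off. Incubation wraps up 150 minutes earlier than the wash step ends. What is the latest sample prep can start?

Imaging starts at 3:30 PM − 80 min = 2:10 PM.
Staining ends at 2:10 PM − 120 min = 12:10 PM.
The wash step ends at 12:10 PM + 390 min = 6:40 PM.
Incubation ends at 6:40 PM − 150 min = 4:10 PM.
Sample prep is bounded by incubation, so the latest it can start is 4:10 PM.

4:10 PM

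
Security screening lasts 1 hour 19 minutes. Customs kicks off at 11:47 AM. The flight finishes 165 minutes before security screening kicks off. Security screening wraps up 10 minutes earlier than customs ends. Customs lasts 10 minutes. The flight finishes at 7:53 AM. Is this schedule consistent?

No

Customs ends at 11:47 AM + 10 min = 11:57 AM.
Security screening ends at 11:57 AM − 10 min = 11:47 AM.
Security screening starts at 11:47 AM − 79 min = 10:28 AM.
The flight ends at 10:28 AM − 165 min = 7:43 AM.
But the flight is also said to end at 7:53 AM — a 10-minute conflict.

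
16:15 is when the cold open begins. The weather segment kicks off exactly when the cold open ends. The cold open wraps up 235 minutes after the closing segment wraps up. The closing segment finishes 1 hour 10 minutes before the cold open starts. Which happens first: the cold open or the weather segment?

The closing segment ends at 16:15 − 70 min = 15:05.
The cold open ends at 15:05 + 235 min = 19:00.
So the weather segment starts at 19:00.
The cold open starts at 16:15 and the weather segment starts at 19:00, so the cold open is first.

the cold open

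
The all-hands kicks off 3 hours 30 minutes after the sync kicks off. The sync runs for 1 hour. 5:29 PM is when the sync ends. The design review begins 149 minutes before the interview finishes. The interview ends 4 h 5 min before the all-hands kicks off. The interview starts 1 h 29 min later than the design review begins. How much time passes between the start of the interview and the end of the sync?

155 minutes

The sync starts at 5:29 PM − 60 min = 4:29 PM.
The all-hands starts at 4:29 PM + 210 min = 7:59 PM.
The interview ends at 7:59 PM − 245 min = 3:54 PM.
The design review starts at 3:54 PM − 149 min = 1:25 PM.
The interview starts at 1:25 PM + 89 min = 2:54 PM.
From 2:54 PM to 5:29 PM is 155 minutes.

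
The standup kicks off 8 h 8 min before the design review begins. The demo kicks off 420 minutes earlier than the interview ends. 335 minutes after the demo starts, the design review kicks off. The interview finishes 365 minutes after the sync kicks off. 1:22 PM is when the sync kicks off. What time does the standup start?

9:54 AM

The interview ends at 1:22 PM + 365 min = 7:27 PM.
The demo starts at 7:27 PM − 420 min = 12:27 PM.
The design review starts at 12:27 PM + 335 min = 6:02 PM.
The standup starts at 6:02 PM − 488 min = 9:54 AM.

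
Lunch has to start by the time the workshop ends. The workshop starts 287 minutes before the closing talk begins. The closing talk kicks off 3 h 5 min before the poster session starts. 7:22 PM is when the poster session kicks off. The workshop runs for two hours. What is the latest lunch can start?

1:30 PM

The closing talk starts at 7:22 PM − 185 min = 4:17 PM.
The workshop starts at 4:17 PM − 287 min = 11:30 AM.
The workshop ends at 11:30 AM + 120 min = 1:30 PM.
Lunch is bounded by the workshop, so the latest it can start is 1:30 PM.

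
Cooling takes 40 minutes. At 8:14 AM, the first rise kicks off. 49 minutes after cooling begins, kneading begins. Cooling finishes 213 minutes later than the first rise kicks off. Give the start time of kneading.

11:56 AM

Cooling ends at 8:14 AM + 213 min = 11:47 AM.
Cooling starts at 11:47 AM − 40 min = 11:07 AM.
Kneading starts at 11:07 AM + 49 min = 11:56 AM.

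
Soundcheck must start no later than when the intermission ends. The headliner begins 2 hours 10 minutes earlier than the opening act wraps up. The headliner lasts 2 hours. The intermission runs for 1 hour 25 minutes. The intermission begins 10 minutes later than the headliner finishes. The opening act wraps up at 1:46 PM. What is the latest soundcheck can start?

The headliner starts at 1:46 PM − 130 min = 11:36 AM.
The headliner ends at 11:36 AM + 120 min = 1:36 PM.
The intermission starts at 1:36 PM + 10 min = 1:46 PM.
The intermission ends at 1:46 PM + 85 min = 3:11 PM.
Soundcheck is bounded by the intermission, so the latest it can start is 3:11 PM.

3:11 PM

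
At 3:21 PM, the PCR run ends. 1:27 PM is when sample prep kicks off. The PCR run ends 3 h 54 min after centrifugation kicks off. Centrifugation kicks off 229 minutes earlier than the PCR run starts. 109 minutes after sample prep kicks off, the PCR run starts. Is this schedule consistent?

The PCR run starts at 1:27 PM + 109 min = 3:16 PM.
Centrifugation starts at 3:16 PM − 229 min = 11:27 AM.
The PCR run ends at 11:27 AM + 234 min = 3:21 PM.
That matches the stated 3:21 PM, so the schedule is consistent.

Yes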